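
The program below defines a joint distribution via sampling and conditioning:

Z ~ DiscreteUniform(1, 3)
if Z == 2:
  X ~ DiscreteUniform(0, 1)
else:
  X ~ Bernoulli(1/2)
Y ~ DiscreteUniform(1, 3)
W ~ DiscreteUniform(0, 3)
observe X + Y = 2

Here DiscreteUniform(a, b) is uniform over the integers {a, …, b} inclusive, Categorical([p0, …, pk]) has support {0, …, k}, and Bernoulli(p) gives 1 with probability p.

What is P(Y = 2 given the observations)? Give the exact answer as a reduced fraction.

Enumerate traces; 24 have nonzero weight after conditioning:
  (Z=1, X=0, Y=2, W=0) weight 1/72
  (Z=1, X=0, Y=2, W=1) weight 1/72
  (Z=1, X=0, Y=2, W=2) weight 1/72
  (Z=1, X=0, Y=2, W=3) weight 1/72
  (Z=1, X=1, Y=1, W=0) weight 1/72
  (Z=1, X=1, Y=1, W=1) weight 1/72
  (Z=1, X=1, Y=1, W=2) weight 1/72
  (Z=1, X=1, Y=1, W=3) weight 1/72
  … 16 more
Group by Y:
  weight(Y=1) = 1/6
  weight(Y=2) = 1/6
Total weight = 1/6 + 1/6 = 1/3
P(Y=1 | obs) = 1/6 / 1/3 = 1/2
P(Y=2 | obs) = 1/6 / 1/3 = 1/2

P(Y = 2 | obs) = 1/2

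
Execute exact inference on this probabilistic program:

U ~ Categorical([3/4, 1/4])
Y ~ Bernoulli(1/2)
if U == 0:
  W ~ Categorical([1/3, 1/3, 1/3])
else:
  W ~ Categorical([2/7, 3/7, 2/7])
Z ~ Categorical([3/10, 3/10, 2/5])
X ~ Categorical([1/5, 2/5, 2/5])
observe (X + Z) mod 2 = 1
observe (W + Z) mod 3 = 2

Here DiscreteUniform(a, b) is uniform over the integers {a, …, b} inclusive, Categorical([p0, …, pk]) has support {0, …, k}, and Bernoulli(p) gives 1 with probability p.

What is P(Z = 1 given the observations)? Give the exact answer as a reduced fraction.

Enumerate traces; 16 have nonzero weight after conditioning:
  (U=0, Y=0, W=0, Z=2, X=1) weight 1/50
  (U=0, Y=0, W=1, Z=1, X=0) weight 3/400
  (U=0, Y=0, W=1, Z=1, X=2) weight 3/200
  (U=0, Y=0, W=2, Z=0, X=1) weight 3/200
  (U=0, Y=1, W=0, Z=2, X=1) weight 1/50
  (U=0, Y=1, W=1, Z=1, X=0) weight 3/400
  (U=0, Y=1, W=1, Z=1, X=2) weight 3/200
  (U=0, Y=1, W=2, Z=0, X=1) weight 3/200
  … 8 more
Group by Z:
  weight(Z=0) = 27/700
  weight(Z=1) = 9/140
  weight(Z=2) = 9/175
Total weight = 27/700 + 9/140 + 9/175 = 27/175
P(Z=0 | obs) = 27/700 / 27/175 = 1/4
P(Z=1 | obs) = 9/140 / 27/175 = 5/12
P(Z=2 | obs) = 9/175 / 27/175 = 1/3

P(Z = 1 | obs) = 5/12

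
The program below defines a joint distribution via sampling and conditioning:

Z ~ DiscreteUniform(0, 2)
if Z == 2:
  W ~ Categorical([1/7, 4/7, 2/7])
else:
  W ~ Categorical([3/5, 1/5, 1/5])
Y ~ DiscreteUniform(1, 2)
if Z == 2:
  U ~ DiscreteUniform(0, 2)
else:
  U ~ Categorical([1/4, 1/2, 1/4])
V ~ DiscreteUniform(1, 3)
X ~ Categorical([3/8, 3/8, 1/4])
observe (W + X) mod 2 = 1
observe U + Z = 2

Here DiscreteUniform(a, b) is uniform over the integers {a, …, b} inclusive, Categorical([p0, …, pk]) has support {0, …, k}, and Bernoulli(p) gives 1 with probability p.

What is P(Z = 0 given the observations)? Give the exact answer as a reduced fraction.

P(Z = 0 | obs) = 357/1651

Enumerate traces; 72 have nonzero weight after conditioning:
  (Z=0, W=0, Y=1, U=2, V=1, X=1) weight 1/320
  (Z=0, W=0, Y=1, U=2, V=2, X=1) weight 1/320
  (Z=0, W=0, Y=1, U=2, V=3, X=1) weight 1/320
  (Z=0, W=0, Y=2, U=2, V=1, X=1) weight 1/320
  (Z=0, W=0, Y=2, U=2, V=2, X=1) weight 1/320
  (Z=0, W=0, Y=2, U=2, V=3, X=1) weight 1/320
  (Z=0, W=1, Y=1, U=2, V=1, X=0) weight 1/960
  (Z=0, W=1, Y=1, U=2, V=1, X=2) weight 1/1440
  (Z=1, W=0, Y=1, U=1, V=1, X=1) weight 1/160
  (Z=2, W=0, Y=1, U=0, V=1, X=1) weight 1/1008
  … 62 more
Group by Z:
  weight(Z=0) = 17/480
  weight(Z=1) = 17/240
  weight(Z=2) = 29/504
Total weight = 17/480 + 17/240 + 29/504 = 1651/10080
P(Z=0 | obs) = 17/480 / 1651/10080 = 357/1651
P(Z=1 | obs) = 17/240 / 1651/10080 = 714/1651
P(Z=2 | obs) = 29/504 / 1651/10080 = 580/1651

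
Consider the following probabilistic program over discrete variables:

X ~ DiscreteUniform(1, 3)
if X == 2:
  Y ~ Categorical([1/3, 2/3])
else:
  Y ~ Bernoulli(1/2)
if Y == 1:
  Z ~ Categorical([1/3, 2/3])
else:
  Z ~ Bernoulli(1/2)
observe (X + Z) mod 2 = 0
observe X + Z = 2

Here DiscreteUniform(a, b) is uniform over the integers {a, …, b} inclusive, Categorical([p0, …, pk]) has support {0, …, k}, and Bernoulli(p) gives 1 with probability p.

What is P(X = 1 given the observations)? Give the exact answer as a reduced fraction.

P(X = 1 | obs) = 3/5

Enumerate traces; 4 have nonzero weight after conditioning:
  (X=1, Y=0, Z=1) weight 1/12
  (X=1, Y=1, Z=1) weight 1/9
  (X=2, Y=0, Z=0) weight 1/18
  (X=2, Y=1, Z=0) weight 2/27
Group by X:
  weight(X=1) = 7/36
  weight(X=2) = 7/54
Total weight = 7/36 + 7/54 = 35/108
P(X=1 | obs) = 7/36 / 35/108 = 3/5
P(X=2 | obs) = 7/54 / 35/108 = 2/5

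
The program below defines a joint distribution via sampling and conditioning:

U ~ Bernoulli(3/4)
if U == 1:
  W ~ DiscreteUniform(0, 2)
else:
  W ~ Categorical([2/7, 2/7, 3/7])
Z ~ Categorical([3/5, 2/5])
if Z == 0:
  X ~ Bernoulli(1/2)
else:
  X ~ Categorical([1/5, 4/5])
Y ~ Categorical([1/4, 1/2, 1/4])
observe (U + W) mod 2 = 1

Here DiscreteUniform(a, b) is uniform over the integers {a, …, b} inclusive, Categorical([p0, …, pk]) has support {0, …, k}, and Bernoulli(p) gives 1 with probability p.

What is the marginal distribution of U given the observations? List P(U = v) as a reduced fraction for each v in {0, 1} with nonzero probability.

P(U=0) = 1/8, P(U=1) = 7/8

Enumerate traces; 36 have nonzero weight after conditioning:
  (U=0, W=1, Z=0, X=0, Y=0) weight 3/560
  (U=0, W=1, Z=0, X=0, Y=1) weight 3/280
  (U=0, W=1, Z=0, X=0, Y=2) weight 3/560
  (U=0, W=1, Z=0, X=1, Y=0) weight 3/560
  (U=0, W=1, Z=0, X=1, Y=1) weight 3/280
  (U=0, W=1, Z=0, X=1, Y=2) weight 3/560
  (U=0, W=1, Z=1, X=0, Y=0) weight 1/700
  (U=0, W=1, Z=1, X=0, Y=1) weight 1/350
  (U=1, W=0, Z=0, X=0, Y=0) weight 3/160
  … 27 more
Group by U:
  weight(U=0) = 1/14
  weight(U=1) = 1/2
Total weight = 1/14 + 1/2 = 4/7
P(U=0 | obs) = 1/14 / 4/7 = 1/8
P(U=1 | obs) = 1/2 / 4/7 = 7/8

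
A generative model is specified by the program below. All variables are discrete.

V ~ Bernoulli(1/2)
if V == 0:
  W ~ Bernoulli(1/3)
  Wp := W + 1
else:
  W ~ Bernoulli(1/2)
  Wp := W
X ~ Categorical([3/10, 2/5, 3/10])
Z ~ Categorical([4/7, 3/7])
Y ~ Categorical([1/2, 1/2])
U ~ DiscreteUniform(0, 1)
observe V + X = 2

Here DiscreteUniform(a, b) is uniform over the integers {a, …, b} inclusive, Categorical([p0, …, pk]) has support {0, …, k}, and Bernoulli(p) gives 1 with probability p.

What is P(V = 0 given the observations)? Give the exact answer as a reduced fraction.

Enumerate traces; 32 have nonzero weight after conditioning:
  (V=0, W=0, X=2, Z=0, Y=0, U=0) weight 1/70
  (V=0, W=0, X=2, Z=0, Y=0, U=1) weight 1/70
  (V=0, W=0, X=2, Z=0, Y=1, U=0) weight 1/70
  (V=0, W=0, X=2, Z=0, Y=1, U=1) weight 1/70
  (V=0, W=0, X=2, Z=1, Y=0, U=0) weight 3/280
  (V=0, W=0, X=2, Z=1, Y=0, U=1) weight 3/280
  (V=0, W=0, X=2, Z=1, Y=1, U=0) weight 3/280
  (V=0, W=0, X=2, Z=1, Y=1, U=1) weight 3/280
  (V=1, W=0, X=1, Z=0, Y=0, U=0) weight 1/70
  … 23 more
Group by V:
  weight(V=0) = 3/20
  weight(V=1) = 1/5
Total weight = 3/20 + 1/5 = 7/20
P(V=0 | obs) = 3/20 / 7/20 = 3/7
P(V=1 | obs) = 1/5 / 7/20 = 4/7

P(V = 0 | obs) = 3/7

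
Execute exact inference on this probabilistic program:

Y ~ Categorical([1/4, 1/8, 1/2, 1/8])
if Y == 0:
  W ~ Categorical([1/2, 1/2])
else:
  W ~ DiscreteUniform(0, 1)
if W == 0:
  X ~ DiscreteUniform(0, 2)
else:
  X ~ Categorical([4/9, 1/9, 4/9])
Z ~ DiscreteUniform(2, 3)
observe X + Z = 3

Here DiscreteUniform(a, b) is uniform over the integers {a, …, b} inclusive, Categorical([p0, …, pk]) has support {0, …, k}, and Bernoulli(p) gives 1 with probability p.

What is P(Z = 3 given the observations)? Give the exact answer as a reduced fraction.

P(Z = 3 | obs) = 7/11

Enumerate traces; 16 have nonzero weight after conditioning:
  (Y=0, W=0, X=0, Z=3) weight 1/48
  (Y=0, W=0, X=1, Z=2) weight 1/48
  (Y=0, W=1, X=0, Z=3) weight 1/36
  (Y=0, W=1, X=1, Z=2) weight 1/144
  (Y=1, W=0, X=0, Z=3) weight 1/96
  (Y=1, W=0, X=1, Z=2) weight 1/96
  (Y=1, W=1, X=0, Z=3) weight 1/72
  (Y=1, W=1, X=1, Z=2) weight 1/288
  … 8 more
Group by Z:
  weight(Z=2) = 1/9
  weight(Z=3) = 7/36
Total weight = 1/9 + 7/36 = 11/36
P(Z=2 | obs) = 1/9 / 11/36 = 4/11
P(Z=3 | obs) = 7/36 / 11/36 = 7/11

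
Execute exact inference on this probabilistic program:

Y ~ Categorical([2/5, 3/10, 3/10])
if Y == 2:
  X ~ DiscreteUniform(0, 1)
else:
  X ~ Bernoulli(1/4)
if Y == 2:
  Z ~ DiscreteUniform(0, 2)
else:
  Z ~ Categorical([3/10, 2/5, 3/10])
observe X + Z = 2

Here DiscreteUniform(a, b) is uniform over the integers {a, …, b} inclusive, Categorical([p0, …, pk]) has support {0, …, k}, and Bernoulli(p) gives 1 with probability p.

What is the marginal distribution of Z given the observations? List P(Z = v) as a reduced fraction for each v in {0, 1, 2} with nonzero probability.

P(Z=1) = 48/131, P(Z=2) = 83/131

Enumerate traces; 6 have nonzero weight after conditioning:
  (Y=0, X=0, Z=2) weight 9/100
  (Y=0, X=1, Z=1) weight 1/25
  (Y=1, X=0, Z=2) weight 27/400
  (Y=1, X=1, Z=1) weight 3/100
  (Y=2, X=0, Z=2) weight 1/20
  (Y=2, X=1, Z=1) weight 1/20
Group by Z:
  weight(Z=1) = 3/25
  weight(Z=2) = 83/400
Total weight = 3/25 + 83/400 = 131/400
P(Z=1 | obs) = 3/25 / 131/400 = 48/131
P(Z=2 | obs) = 83/400 / 131/400 = 83/131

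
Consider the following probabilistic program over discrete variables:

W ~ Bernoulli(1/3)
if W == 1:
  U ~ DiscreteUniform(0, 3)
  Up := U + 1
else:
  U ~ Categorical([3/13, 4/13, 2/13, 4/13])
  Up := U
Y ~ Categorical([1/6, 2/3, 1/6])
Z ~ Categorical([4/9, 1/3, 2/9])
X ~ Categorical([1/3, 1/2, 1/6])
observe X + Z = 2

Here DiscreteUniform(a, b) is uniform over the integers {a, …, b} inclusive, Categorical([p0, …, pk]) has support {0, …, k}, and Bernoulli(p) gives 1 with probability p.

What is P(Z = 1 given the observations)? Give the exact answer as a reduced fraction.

Enumerate traces; 72 have nonzero weight after conditioning:
  (W=0, U=0, Y=0, Z=0, X=2) weight 2/1053
  (W=0, U=0, Y=0, Z=1, X=1) weight 1/234
  (W=0, U=0, Y=0, Z=2, X=0) weight 2/1053
  (W=0, U=0, Y=1, Z=0, X=2) weight 8/1053
  (W=0, U=0, Y=1, Z=1, X=1) weight 2/117
  (W=0, U=0, Y=1, Z=2, X=0) weight 8/1053
  (W=0, U=0, Y=2, Z=0, X=2) weight 2/1053
  (W=0, U=0, Y=2, Z=1, X=1) weight 1/234
  … 64 more
Group by Z:
  weight(Z=0) = 2/27
  weight(Z=1) = 1/6
  weight(Z=2) = 2/27
Total weight = 2/27 + 1/6 + 2/27 = 17/54
P(Z=0 | obs) = 2/27 / 17/54 = 4/17
P(Z=1 | obs) = 1/6 / 17/54 = 9/17
P(Z=2 | obs) = 2/27 / 17/54 = 4/17

P(Z = 1 | obs) = 9/17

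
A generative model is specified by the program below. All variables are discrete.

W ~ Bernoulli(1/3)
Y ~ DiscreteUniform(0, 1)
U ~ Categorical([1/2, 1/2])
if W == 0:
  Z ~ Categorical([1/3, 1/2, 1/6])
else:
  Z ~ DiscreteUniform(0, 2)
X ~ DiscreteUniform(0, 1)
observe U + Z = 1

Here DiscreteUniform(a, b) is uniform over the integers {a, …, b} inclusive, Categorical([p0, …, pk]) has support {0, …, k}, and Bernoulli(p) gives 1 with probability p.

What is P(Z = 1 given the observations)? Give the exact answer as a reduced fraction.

Enumerate traces; 16 have nonzero weight after conditioning:
  (W=0, Y=0, U=0, Z=1, X=0) weight 1/24
  (W=0, Y=0, U=0, Z=1, X=1) weight 1/24
  (W=0, Y=0, U=1, Z=0, X=0) weight 1/36
  (W=0, Y=0, U=1, Z=0, X=1) weight 1/36
  (W=0, Y=1, U=0, Z=1, X=0) weight 1/24
  (W=0, Y=1, U=0, Z=1, X=1) weight 1/24
  (W=0, Y=1, U=1, Z=0, X=0) weight 1/36
  (W=0, Y=1, U=1, Z=0, X=1) weight 1/36
  … 8 more
Group by Z:
  weight(Z=0) = 1/6
  weight(Z=1) = 2/9
Total weight = 1/6 + 2/9 = 7/18
P(Z=0 | obs) = 1/6 / 7/18 = 3/7
P(Z=1 | obs) = 2/9 / 7/18 = 4/7

P(Z = 1 | obs) = 4/7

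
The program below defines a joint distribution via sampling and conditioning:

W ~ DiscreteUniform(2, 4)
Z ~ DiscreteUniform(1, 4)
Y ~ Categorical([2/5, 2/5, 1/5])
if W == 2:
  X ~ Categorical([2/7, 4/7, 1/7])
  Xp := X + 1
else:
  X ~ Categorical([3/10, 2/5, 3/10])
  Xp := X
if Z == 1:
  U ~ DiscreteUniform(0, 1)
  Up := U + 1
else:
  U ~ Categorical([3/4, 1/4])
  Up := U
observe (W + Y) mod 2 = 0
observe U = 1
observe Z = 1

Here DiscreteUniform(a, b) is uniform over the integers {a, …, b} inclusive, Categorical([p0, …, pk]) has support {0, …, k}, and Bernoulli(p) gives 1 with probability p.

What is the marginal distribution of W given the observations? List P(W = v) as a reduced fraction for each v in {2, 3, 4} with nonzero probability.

P(W=2) = 3/8, P(W=3) = 1/4, P(W=4) = 3/8

Enumerate traces; 15 have nonzero weight after conditioning:
  (W=2, Z=1, Y=0, X=0, U=1) weight 1/210
  (W=2, Z=1, Y=0, X=1, U=1) weight 1/105
  (W=2, Z=1, Y=0, X=2, U=1) weight 1/420
  (W=2, Z=1, Y=2, X=0, U=1) weight 1/420
  (W=2, Z=1, Y=2, X=1, U=1) weight 1/210
  (W=2, Z=1, Y=2, X=2, U=1) weight 1/840
  (W=3, Z=1, Y=1, X=0, U=1) weight 1/200
  (W=3, Z=1, Y=1, X=1, U=1) weight 1/150
  (W=4, Z=1, Y=0, X=0, U=1) weight 1/200
  … 6 more
Group by W:
  weight(W=2) = 1/40
  weight(W=3) = 1/60
  weight(W=4) = 1/40
Total weight = 1/40 + 1/60 + 1/40 = 1/15
P(W=2 | obs) = 1/40 / 1/15 = 3/8
P(W=3 | obs) = 1/60 / 1/15 = 1/4
P(W=4 | obs) = 1/40 / 1/15 = 3/8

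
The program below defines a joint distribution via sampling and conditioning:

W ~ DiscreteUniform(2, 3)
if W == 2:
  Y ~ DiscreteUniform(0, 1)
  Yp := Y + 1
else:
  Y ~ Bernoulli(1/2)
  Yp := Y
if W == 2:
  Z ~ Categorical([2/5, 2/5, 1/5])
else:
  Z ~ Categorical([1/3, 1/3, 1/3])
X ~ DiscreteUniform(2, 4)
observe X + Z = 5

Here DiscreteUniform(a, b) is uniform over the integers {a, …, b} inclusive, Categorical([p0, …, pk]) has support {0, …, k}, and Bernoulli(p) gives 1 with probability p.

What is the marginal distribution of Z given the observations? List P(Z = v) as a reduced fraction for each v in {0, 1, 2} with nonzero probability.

P(Z=1) = 11/19, P(Z=2) = 8/19

Enumerate traces; 8 have nonzero weight after conditioning:
  (W=2, Y=0, Z=1, X=4) weight 1/30
  (W=2, Y=0, Z=2, X=3) weight 1/60
  (W=2, Y=1, Z=1, X=4) weight 1/30
  (W=2, Y=1, Z=2, X=3) weight 1/60
  (W=3, Y=0, Z=1, X=4) weight 1/36
  (W=3, Y=0, Z=2, X=3) weight 1/36
  (W=3, Y=1, Z=1, X=4) weight 1/36
  (W=3, Y=1, Z=2, X=3) weight 1/36
Group by Z:
  weight(Z=1) = 11/90
  weight(Z=2) = 4/45
Total weight = 11/90 + 4/45 = 19/90
P(Z=1 | obs) = 11/90 / 19/90 = 11/19
P(Z=2 | obs) = 4/45 / 19/90 = 8/19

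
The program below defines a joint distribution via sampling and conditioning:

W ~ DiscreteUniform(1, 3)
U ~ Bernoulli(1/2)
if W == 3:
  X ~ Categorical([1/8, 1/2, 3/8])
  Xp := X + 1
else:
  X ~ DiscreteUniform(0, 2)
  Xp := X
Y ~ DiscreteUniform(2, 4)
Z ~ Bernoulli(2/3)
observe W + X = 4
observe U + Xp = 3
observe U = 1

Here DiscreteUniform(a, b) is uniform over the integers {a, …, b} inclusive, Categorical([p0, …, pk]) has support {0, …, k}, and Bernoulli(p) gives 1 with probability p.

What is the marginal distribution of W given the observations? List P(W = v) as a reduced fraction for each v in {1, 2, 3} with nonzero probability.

P(W=2) = 2/5, P(W=3) = 3/5

Enumerate traces; 12 have nonzero weight after conditioning:
  (W=2, U=1, X=2, Y=2, Z=0) weight 1/162
  (W=2, U=1, X=2, Y=2, Z=1) weight 1/81
  (W=2, U=1, X=2, Y=3, Z=0) weight 1/162
  (W=2, U=1, X=2, Y=3, Z=1) weight 1/81
  (W=2, U=1, X=2, Y=4, Z=0) weight 1/162
  (W=2, U=1, X=2, Y=4, Z=1) weight 1/81
  (W=3, U=1, X=1, Y=2, Z=0) weight 1/108
  (W=3, U=1, X=1, Y=2, Z=1) weight 1/54
  … 4 more
Group by W:
  weight(W=2) = 1/18
  weight(W=3) = 1/12
Total weight = 1/18 + 1/12 = 5/36
P(W=2 | obs) = 1/18 / 5/36 = 2/5
P(W=3 | obs) = 1/12 / 5/36 = 3/5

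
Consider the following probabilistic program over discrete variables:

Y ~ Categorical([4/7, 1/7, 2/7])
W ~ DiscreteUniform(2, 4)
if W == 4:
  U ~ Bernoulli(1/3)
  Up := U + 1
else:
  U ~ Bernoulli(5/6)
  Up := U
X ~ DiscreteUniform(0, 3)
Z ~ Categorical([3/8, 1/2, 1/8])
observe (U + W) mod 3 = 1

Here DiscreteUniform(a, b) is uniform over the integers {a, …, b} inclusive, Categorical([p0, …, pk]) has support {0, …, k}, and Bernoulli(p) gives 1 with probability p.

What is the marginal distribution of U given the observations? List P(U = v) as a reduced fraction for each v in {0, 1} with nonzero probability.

P(U=0) = 4/9, P(U=1) = 5/9

Enumerate traces; 72 have nonzero weight after conditioning:
  (Y=0, W=3, U=1, X=0, Z=0) weight 5/336
  (Y=0, W=3, U=1, X=0, Z=1) weight 5/252
  (Y=0, W=3, U=1, X=0, Z=2) weight 5/1008
  (Y=0, W=3, U=1, X=1, Z=0) weight 5/336
  (Y=0, W=3, U=1, X=1, Z=1) weight 5/252
  (Y=0, W=3, U=1, X=1, Z=2) weight 5/1008
  (Y=0, W=3, U=1, X=2, Z=0) weight 5/336
  (Y=0, W=3, U=1, X=2, Z=1) weight 5/252
  (Y=0, W=4, U=0, X=0, Z=0) weight 1/84
  … 63 more
Group by U:
  weight(U=0) = 2/9
  weight(U=1) = 5/18
Total weight = 2/9 + 5/18 = 1/2
P(U=0 | obs) = 2/9 / 1/2 = 4/9
P(U=1 | obs) = 5/18 / 1/2 = 5/9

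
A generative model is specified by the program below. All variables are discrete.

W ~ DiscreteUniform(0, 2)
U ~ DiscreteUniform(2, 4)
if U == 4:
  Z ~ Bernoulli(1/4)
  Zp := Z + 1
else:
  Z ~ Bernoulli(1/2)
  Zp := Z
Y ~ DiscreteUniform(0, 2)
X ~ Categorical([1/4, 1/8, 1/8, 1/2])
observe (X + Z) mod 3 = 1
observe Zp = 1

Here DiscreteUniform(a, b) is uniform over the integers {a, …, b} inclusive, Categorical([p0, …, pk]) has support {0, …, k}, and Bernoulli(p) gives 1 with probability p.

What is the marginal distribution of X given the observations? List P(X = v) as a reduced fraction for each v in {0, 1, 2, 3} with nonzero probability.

Enumerate traces; 45 have nonzero weight after conditioning:
  (W=0, U=2, Z=1, Y=0, X=0) weight 1/216
  (W=0, U=2, Z=1, Y=0, X=3) weight 1/108
  (W=0, U=2, Z=1, Y=1, X=0) weight 1/216
  (W=0, U=2, Z=1, Y=1, X=3) weight 1/108
  (W=0, U=2, Z=1, Y=2, X=0) weight 1/216
  (W=0, U=2, Z=1, Y=2, X=3) weight 1/108
  (W=0, U=3, Z=1, Y=0, X=0) weight 1/216
  (W=0, U=3, Z=1, Y=0, X=3) weight 1/108
  (W=0, U=4, Z=0, Y=0, X=1) weight 1/288
  … 36 more
Group by X:
  weight(X=0) = 1/12
  weight(X=1) = 1/32
  weight(X=3) = 1/6
Total weight = 1/12 + 1/32 + 1/6 = 9/32
P(X=0 | obs) = 1/12 / 9/32 = 8/27
P(X=1 | obs) = 1/32 / 9/32 = 1/9
P(X=3 | obs) = 1/6 / 9/32 = 16/27

P(X=0) = 8/27, P(X=1) = 1/9, P(X=3) = 16/27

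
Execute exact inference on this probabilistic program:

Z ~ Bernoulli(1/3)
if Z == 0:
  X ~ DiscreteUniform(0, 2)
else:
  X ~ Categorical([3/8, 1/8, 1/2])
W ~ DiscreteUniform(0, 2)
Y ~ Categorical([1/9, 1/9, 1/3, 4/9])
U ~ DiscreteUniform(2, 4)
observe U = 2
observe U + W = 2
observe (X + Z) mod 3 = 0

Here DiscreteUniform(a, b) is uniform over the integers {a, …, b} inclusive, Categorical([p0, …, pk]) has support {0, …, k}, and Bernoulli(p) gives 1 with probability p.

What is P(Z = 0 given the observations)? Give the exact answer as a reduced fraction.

P(Z = 0 | obs) = 4/7

Enumerate traces; 8 have nonzero weight after conditioning:
  (Z=0, X=0, W=0, Y=0, U=2) weight 2/729
  (Z=0, X=0, W=0, Y=1, U=2) weight 2/729
  (Z=0, X=0, W=0, Y=2, U=2) weight 2/243
  (Z=0, X=0, W=0, Y=3, U=2) weight 8/729
  (Z=1, X=2, W=0, Y=0, U=2) weight 1/486
  (Z=1, X=2, W=0, Y=1, U=2) weight 1/486
  (Z=1, X=2, W=0, Y=2, U=2) weight 1/162
  (Z=1, X=2, W=0, Y=3, U=2) weight 2/243
Group by Z:
  weight(Z=0) = 2/81
  weight(Z=1) = 1/54
Total weight = 2/81 + 1/54 = 7/162
P(Z=0 | obs) = 2/81 / 7/162 = 4/7
P(Z=1 | obs) = 1/54 / 7/162 = 3/7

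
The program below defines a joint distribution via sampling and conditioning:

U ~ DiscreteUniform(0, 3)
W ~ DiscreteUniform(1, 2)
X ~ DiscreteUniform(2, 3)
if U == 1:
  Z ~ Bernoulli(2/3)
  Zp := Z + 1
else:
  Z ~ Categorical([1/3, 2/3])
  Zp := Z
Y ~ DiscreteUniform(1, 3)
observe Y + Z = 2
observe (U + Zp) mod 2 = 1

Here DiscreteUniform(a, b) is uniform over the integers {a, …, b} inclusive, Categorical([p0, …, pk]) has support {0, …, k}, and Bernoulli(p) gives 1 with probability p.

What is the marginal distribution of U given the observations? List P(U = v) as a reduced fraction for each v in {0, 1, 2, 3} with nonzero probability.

Enumerate traces; 16 have nonzero weight after conditioning:
  (U=0, W=1, X=2, Z=1, Y=1) weight 1/72
  (U=0, W=1, X=3, Z=1, Y=1) weight 1/72
  (U=0, W=2, X=2, Z=1, Y=1) weight 1/72
  (U=0, W=2, X=3, Z=1, Y=1) weight 1/72
  (U=1, W=1, X=2, Z=1, Y=1) weight 1/72
  (U=1, W=1, X=3, Z=1, Y=1) weight 1/72
  (U=1, W=2, X=2, Z=1, Y=1) weight 1/72
  (U=1, W=2, X=3, Z=1, Y=1) weight 1/72
  (U=2, W=1, X=2, Z=1, Y=1) weight 1/72
  (U=3, W=1, X=2, Z=0, Y=2) weight 1/144
  … 6 more
Group by U:
  weight(U=0) = 1/18
  weight(U=1) = 1/18
  weight(U=2) = 1/18
  weight(U=3) = 1/36
Total weight = 1/18 + 1/18 + 1/18 + 1/36 = 7/36
P(U=0 | obs) = 1/18 / 7/36 = 2/7
P(U=1 | obs) = 1/18 / 7/36 = 2/7
P(U=2 | obs) = 1/18 / 7/36 = 2/7
P(U=3 | obs) = 1/36 / 7/36 = 1/7

P(U=0) = 2/7, P(U=1) = 2/7, P(U=2) = 2/7, P(U=3) = 1/7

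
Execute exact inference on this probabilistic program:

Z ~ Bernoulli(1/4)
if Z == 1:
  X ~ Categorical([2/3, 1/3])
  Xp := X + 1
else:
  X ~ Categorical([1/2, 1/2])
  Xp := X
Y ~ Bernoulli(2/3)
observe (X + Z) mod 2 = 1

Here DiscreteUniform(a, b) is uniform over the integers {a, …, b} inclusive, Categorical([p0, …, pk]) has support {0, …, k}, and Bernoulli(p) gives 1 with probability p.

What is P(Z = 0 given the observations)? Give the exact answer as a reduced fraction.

Enumerate traces; 4 have nonzero weight after conditioning:
  (Z=0, X=1, Y=0) weight 1/8
  (Z=0, X=1, Y=1) weight 1/4
  (Z=1, X=0, Y=0) weight 1/18
  (Z=1, X=0, Y=1) weight 1/9
Group by Z:
  weight(Z=0) = 3/8
  weight(Z=1) = 1/6
Total weight = 3/8 + 1/6 = 13/24
P(Z=0 | obs) = 3/8 / 13/24 = 9/13
P(Z=1 | obs) = 1/6 / 13/24 = 4/13

P(Z = 0 | obs) = 9/13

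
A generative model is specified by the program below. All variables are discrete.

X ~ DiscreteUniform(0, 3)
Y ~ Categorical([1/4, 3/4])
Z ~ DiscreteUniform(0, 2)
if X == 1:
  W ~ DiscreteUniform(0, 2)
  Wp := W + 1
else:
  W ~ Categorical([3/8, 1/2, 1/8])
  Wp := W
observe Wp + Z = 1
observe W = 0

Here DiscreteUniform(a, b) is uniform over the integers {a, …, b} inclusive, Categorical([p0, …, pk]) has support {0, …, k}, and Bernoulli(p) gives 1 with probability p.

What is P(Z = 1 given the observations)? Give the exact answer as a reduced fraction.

P(Z = 1 | obs) = 27/35

Enumerate traces; 8 have nonzero weight after conditioning:
  (X=0, Y=0, Z=1, W=0) weight 1/128
  (X=0, Y=1, Z=1, W=0) weight 3/128
  (X=1, Y=0, Z=0, W=0) weight 1/144
  (X=1, Y=1, Z=0, W=0) weight 1/48
  (X=2, Y=0, Z=1, W=0) weight 1/128
  (X=2, Y=1, Z=1, W=0) weight 3/128
  (X=3, Y=0, Z=1, W=0) weight 1/128
  (X=3, Y=1, Z=1, W=0) weight 3/128
Group by Z:
  weight(Z=0) = 1/36
  weight(Z=1) = 3/32
Total weight = 1/36 + 3/32 = 35/288
P(Z=0 | obs) = 1/36 / 35/288 = 8/35
P(Z=1 | obs) = 3/32 / 35/288 = 27/35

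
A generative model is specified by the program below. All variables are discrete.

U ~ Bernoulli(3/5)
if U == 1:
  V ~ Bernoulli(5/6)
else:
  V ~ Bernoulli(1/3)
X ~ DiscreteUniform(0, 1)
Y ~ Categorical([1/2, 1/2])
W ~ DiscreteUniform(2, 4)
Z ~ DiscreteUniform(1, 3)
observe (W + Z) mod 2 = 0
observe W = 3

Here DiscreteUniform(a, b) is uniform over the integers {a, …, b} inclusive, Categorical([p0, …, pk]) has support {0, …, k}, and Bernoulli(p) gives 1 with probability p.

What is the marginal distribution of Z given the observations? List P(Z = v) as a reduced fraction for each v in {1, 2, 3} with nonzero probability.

P(Z=1) = 1/2, P(Z=3) = 1/2

Enumerate traces; 32 have nonzero weight after conditioning:
  (U=0, V=0, X=0, Y=0, W=3, Z=1) weight 1/135
  (U=0, V=0, X=0, Y=0, W=3, Z=3) weight 1/135
  (U=0, V=0, X=0, Y=1, W=3, Z=1) weight 1/135
  (U=0, V=0, X=0, Y=1, W=3, Z=3) weight 1/135
  (U=0, V=0, X=1, Y=0, W=3, Z=1) weight 1/135
  (U=0, V=0, X=1, Y=0, W=3, Z=3) weight 1/135
  (U=0, V=0, X=1, Y=1, W=3, Z=1) weight 1/135
  (U=0, V=0, X=1, Y=1, W=3, Z=3) weight 1/135
  … 24 more
Group by Z:
  weight(Z=1) = 1/9
  weight(Z=3) = 1/9
Total weight = 1/9 + 1/9 = 2/9
P(Z=1 | obs) = 1/9 / 2/9 = 1/2
P(Z=3 | obs) = 1/9 / 2/9 = 1/2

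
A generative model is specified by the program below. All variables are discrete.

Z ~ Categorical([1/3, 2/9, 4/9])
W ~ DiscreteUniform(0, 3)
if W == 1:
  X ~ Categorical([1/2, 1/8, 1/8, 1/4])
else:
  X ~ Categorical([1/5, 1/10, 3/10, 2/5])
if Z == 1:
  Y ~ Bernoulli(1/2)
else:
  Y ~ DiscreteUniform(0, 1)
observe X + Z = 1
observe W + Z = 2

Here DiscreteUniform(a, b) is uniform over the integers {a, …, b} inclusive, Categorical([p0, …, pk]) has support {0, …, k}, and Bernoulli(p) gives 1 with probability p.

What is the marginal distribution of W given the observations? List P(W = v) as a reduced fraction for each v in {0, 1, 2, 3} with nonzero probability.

P(W=1) = 10/13, P(W=2) = 3/13

Enumerate traces; 4 have nonzero weight after conditioning:
  (Z=0, W=2, X=1, Y=0) weight 1/240
  (Z=0, W=2, X=1, Y=1) weight 1/240
  (Z=1, W=1, X=0, Y=0) weight 1/72
  (Z=1, W=1, X=0, Y=1) weight 1/72
Group by W:
  weight(W=1) = 1/36
  weight(W=2) = 1/120
Total weight = 1/36 + 1/120 = 13/360
P(W=1 | obs) = 1/36 / 13/360 = 10/13
P(W=2 | obs) = 1/120 / 13/360 = 3/13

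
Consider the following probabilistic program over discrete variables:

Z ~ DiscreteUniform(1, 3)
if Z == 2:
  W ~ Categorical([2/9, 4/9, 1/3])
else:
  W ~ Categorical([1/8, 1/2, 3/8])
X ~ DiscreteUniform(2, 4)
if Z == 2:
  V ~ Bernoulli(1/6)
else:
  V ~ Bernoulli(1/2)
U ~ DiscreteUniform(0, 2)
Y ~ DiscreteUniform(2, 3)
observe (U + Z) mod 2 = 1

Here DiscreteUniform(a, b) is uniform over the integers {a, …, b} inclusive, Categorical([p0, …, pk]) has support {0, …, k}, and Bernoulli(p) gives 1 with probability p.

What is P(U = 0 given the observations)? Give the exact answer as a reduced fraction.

P(U = 0 | obs) = 2/5

Enumerate traces; 180 have nonzero weight after conditioning:
  (Z=1, W=0, X=2, V=0, U=0, Y=2) weight 1/864
  (Z=1, W=0, X=2, V=0, U=0, Y=3) weight 1/864
  (Z=1, W=0, X=2, V=0, U=2, Y=2) weight 1/864
  (Z=1, W=0, X=2, V=0, U=2, Y=3) weight 1/864
  (Z=1, W=0, X=2, V=1, U=0, Y=2) weight 1/864
  (Z=1, W=0, X=2, V=1, U=0, Y=3) weight 1/864
  (Z=1, W=0, X=2, V=1, U=2, Y=2) weight 1/864
  (Z=1, W=0, X=2, V=1, U=2, Y=3) weight 1/864
  (Z=2, W=0, X=2, V=0, U=1, Y=2) weight 5/1458
  … 171 more
Group by U:
  weight(U=0) = 2/9
  weight(U=1) = 1/9
  weight(U=2) = 2/9
Total weight = 2/9 + 1/9 + 2/9 = 5/9
P(U=0 | obs) = 2/9 / 5/9 = 2/5
P(U=1 | obs) = 1/9 / 5/9 = 1/5
P(U=2 | obs) = 2/9 / 5/9 = 2/5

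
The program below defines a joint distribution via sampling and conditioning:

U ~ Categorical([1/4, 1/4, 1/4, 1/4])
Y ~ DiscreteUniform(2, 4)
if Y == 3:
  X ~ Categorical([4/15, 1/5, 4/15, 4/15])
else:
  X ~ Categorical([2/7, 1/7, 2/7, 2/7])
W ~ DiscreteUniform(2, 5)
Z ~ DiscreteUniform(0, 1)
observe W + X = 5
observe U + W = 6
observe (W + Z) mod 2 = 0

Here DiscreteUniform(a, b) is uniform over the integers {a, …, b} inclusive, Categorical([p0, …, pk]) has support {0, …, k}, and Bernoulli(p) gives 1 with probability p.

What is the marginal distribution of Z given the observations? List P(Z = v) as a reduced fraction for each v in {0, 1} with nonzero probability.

P(Z=0) = 51/227, P(Z=1) = 176/227

Enumerate traces; 9 have nonzero weight after conditioning:
  (U=1, Y=2, X=0, W=5, Z=1) weight 1/336
  (U=1, Y=3, X=0, W=5, Z=1) weight 1/360
  (U=1, Y=4, X=0, W=5, Z=1) weight 1/336
  (U=2, Y=2, X=1, W=4, Z=0) weight 1/672
  (U=2, Y=3, X=1, W=4, Z=0) weight 1/480
  (U=2, Y=4, X=1, W=4, Z=0) weight 1/672
  (U=3, Y=2, X=2, W=3, Z=1) weight 1/336
  (U=3, Y=3, X=2, W=3, Z=1) weight 1/360
  … 1 more
Group by Z:
  weight(Z=0) = 17/3360
  weight(Z=1) = 11/630
Total weight = 17/3360 + 11/630 = 227/10080
P(Z=0 | obs) = 17/3360 / 227/10080 = 51/227
P(Z=1 | obs) = 11/630 / 227/10080 = 176/227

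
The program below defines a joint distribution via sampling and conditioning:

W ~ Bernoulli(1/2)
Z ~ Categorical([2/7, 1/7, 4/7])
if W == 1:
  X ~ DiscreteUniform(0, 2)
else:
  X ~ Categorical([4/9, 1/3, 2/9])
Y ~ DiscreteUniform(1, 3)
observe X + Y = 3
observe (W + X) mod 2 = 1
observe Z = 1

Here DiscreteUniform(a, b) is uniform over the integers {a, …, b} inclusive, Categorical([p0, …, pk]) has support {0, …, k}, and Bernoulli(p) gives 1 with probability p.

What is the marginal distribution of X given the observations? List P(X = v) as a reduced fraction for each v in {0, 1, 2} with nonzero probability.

Enumerate traces; 3 have nonzero weight after conditioning:
  (W=0, Z=1, X=1, Y=2) weight 1/126
  (W=1, Z=1, X=0, Y=3) weight 1/126
  (W=1, Z=1, X=2, Y=1) weight 1/126
Group by X:
  weight(X=0) = 1/126
  weight(X=1) = 1/126
  weight(X=2) = 1/126
Total weight = 1/126 + 1/126 + 1/126 = 1/42
P(X=0 | obs) = 1/126 / 1/42 = 1/3
P(X=1 | obs) = 1/126 / 1/42 = 1/3
P(X=2 | obs) = 1/126 / 1/42 = 1/3

P(X=0) = 1/3, P(X=1) = 1/3, P(X=2) = 1/3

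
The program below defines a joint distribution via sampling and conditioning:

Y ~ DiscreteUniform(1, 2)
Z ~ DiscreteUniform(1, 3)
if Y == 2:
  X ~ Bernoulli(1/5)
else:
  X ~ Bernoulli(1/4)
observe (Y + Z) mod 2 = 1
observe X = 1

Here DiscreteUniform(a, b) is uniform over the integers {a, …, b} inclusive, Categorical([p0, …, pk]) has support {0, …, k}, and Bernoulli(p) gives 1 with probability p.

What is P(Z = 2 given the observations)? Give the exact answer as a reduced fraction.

P(Z = 2 | obs) = 5/13

Enumerate traces; 3 have nonzero weight after conditioning:
  (Y=1, Z=2, X=1) weight 1/24
  (Y=2, Z=1, X=1) weight 1/30
  (Y=2, Z=3, X=1) weight 1/30
Group by Z:
  weight(Z=1) = 1/30
  weight(Z=2) = 1/24
  weight(Z=3) = 1/30
Total weight = 1/30 + 1/24 + 1/30 = 13/120
P(Z=1 | obs) = 1/30 / 13/120 = 4/13
P(Z=2 | obs) = 1/24 / 13/120 = 5/13
P(Z=3 | obs) = 1/30 / 13/120 = 4/13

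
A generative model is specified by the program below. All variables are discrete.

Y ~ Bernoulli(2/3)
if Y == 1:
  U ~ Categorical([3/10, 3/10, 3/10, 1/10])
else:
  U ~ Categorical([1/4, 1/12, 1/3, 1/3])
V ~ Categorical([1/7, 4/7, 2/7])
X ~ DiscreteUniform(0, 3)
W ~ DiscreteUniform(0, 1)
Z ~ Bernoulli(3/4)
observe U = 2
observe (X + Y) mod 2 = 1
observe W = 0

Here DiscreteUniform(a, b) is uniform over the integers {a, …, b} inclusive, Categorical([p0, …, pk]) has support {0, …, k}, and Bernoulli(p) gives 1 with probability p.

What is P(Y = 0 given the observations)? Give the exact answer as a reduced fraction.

Enumerate traces; 24 have nonzero weight after conditioning:
  (Y=0, U=2, V=0, X=1, W=0, Z=0) weight 1/2016
  (Y=0, U=2, V=0, X=1, W=0, Z=1) weight 1/672
  (Y=0, U=2, V=0, X=3, W=0, Z=0) weight 1/2016
  (Y=0, U=2, V=0, X=3, W=0, Z=1) weight 1/672
  (Y=0, U=2, V=1, X=1, W=0, Z=0) weight 1/504
  (Y=0, U=2, V=1, X=1, W=0, Z=1) weight 1/168
  (Y=0, U=2, V=1, X=3, W=0, Z=0) weight 1/504
  (Y=0, U=2, V=1, X=3, W=0, Z=1) weight 1/168
  (Y=1, U=2, V=0, X=0, W=0, Z=0) weight 1/1120
  … 15 more
Group by Y:
  weight(Y=0) = 1/36
  weight(Y=1) = 1/20
Total weight = 1/36 + 1/20 = 7/90
P(Y=0 | obs) = 1/36 / 7/90 = 5/14
P(Y=1 | obs) = 1/20 / 7/90 = 9/14

P(Y = 0 | obs) = 5/14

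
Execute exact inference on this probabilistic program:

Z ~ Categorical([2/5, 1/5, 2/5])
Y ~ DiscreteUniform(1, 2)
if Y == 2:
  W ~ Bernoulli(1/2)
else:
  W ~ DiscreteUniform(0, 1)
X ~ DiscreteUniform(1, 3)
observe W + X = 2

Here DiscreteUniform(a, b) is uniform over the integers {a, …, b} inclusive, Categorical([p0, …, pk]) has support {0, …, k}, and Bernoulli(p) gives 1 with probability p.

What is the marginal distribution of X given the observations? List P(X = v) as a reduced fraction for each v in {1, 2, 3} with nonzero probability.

Enumerate traces; 12 have nonzero weight after conditioning:
  (Z=0, Y=1, W=0, X=2) weight 1/30
  (Z=0, Y=1, W=1, X=1) weight 1/30
  (Z=0, Y=2, W=0, X=2) weight 1/30
  (Z=0, Y=2, W=1, X=1) weight 1/30
  (Z=1, Y=1, W=0, X=2) weight 1/60
  (Z=1, Y=1, W=1, X=1) weight 1/60
  (Z=1, Y=2, W=0, X=2) weight 1/60
  (Z=1, Y=2, W=1, X=1) weight 1/60
  … 4 more
Group by X:
  weight(X=1) = 1/6
  weight(X=2) = 1/6
Total weight = 1/6 + 1/6 = 1/3
P(X=1 | obs) = 1/6 / 1/3 = 1/2
P(X=2 | obs) = 1/6 / 1/3 = 1/2

P(X=1) = 1/2, P(X=2) = 1/2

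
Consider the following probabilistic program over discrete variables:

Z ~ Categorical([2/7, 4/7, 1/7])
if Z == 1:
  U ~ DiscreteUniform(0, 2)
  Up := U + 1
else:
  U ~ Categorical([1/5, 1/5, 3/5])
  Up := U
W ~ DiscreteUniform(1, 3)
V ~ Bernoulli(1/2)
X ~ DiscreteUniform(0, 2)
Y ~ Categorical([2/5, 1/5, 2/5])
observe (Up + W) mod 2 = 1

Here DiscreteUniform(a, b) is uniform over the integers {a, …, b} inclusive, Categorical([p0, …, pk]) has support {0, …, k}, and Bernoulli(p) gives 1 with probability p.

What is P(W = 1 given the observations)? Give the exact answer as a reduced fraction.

Enumerate traces; 252 have nonzero weight after conditioning:
  (Z=0, U=0, W=1, V=0, X=0, Y=0) weight 2/1575
  (Z=0, U=0, W=1, V=0, X=0, Y=1) weight 1/1575
  (Z=0, U=0, W=1, V=0, X=0, Y=2) weight 2/1575
  (Z=0, U=0, W=1, V=0, X=1, Y=0) weight 2/1575
  (Z=0, U=0, W=1, V=0, X=1, Y=1) weight 1/1575
  (Z=0, U=0, W=1, V=0, X=1, Y=2) weight 2/1575
  (Z=0, U=0, W=1, V=0, X=2, Y=0) weight 2/1575
  (Z=0, U=0, W=1, V=0, X=2, Y=1) weight 1/1575
  (Z=0, U=0, W=3, V=0, X=0, Y=0) weight 2/1575
  (Z=0, U=1, W=2, V=0, X=0, Y=0) weight 2/1575
  … 242 more
Group by W:
  weight(W=1) = 8/45
  weight(W=2) = 7/45
  weight(W=3) = 8/45
Total weight = 8/45 + 7/45 + 8/45 = 23/45
P(W=1 | obs) = 8/45 / 23/45 = 8/23
P(W=2 | obs) = 7/45 / 23/45 = 7/23
P(W=3 | obs) = 8/45 / 23/45 = 8/23

P(W = 1 | obs) = 8/23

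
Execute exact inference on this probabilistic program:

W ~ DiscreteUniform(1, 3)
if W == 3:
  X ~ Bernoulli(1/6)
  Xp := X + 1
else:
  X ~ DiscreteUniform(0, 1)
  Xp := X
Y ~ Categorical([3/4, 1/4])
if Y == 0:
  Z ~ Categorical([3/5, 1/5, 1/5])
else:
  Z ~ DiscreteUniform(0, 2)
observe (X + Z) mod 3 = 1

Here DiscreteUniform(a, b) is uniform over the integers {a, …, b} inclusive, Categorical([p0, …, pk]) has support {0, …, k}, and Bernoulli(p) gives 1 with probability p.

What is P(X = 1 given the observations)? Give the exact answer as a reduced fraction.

Enumerate traces; 12 have nonzero weight after conditioning:
  (W=1, X=0, Y=0, Z=1) weight 1/40
  (W=1, X=0, Y=1, Z=1) weight 1/72
  (W=1, X=1, Y=0, Z=0) weight 3/40
  (W=1, X=1, Y=1, Z=0) weight 1/72
  (W=2, X=0, Y=0, Z=1) weight 1/40
  (W=2, X=0, Y=1, Z=1) weight 1/72
  (W=2, X=1, Y=0, Z=0) weight 3/40
  (W=2, X=1, Y=1, Z=0) weight 1/72
  … 4 more
Group by X:
  weight(X=0) = 77/540
  weight(X=1) = 28/135
Total weight = 77/540 + 28/135 = 7/20
P(X=0 | obs) = 77/540 / 7/20 = 11/27
P(X=1 | obs) = 28/135 / 7/20 = 16/27

P(X = 1 | obs) = 16/27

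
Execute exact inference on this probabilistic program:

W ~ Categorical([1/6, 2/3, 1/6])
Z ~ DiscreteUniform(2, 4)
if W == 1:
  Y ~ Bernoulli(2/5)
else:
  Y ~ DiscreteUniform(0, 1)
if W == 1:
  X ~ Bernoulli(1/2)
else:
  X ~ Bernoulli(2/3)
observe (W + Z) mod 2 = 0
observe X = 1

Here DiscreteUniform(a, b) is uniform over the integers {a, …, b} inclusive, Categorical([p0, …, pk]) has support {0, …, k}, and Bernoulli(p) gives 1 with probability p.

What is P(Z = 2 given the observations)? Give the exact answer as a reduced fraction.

P(Z = 2 | obs) = 2/7

Enumerate traces; 10 have nonzero weight after conditioning:
  (W=0, Z=2, Y=0, X=1) weight 1/54
  (W=0, Z=2, Y=1, X=1) weight 1/54
  (W=0, Z=4, Y=0, X=1) weight 1/54
  (W=0, Z=4, Y=1, X=1) weight 1/54
  (W=1, Z=3, Y=0, X=1) weight 1/15
  (W=1, Z=3, Y=1, X=1) weight 2/45
  (W=2, Z=2, Y=0, X=1) weight 1/54
  (W=2, Z=2, Y=1, X=1) weight 1/54
  … 2 more
Group by Z:
  weight(Z=2) = 2/27
  weight(Z=3) = 1/9
  weight(Z=4) = 2/27
Total weight = 2/27 + 1/9 + 2/27 = 7/27
P(Z=2 | obs) = 2/27 / 7/27 = 2/7
P(Z=3 | obs) = 1/9 / 7/27 = 3/7
P(Z=4 | obs) = 2/27 / 7/27 = 2/7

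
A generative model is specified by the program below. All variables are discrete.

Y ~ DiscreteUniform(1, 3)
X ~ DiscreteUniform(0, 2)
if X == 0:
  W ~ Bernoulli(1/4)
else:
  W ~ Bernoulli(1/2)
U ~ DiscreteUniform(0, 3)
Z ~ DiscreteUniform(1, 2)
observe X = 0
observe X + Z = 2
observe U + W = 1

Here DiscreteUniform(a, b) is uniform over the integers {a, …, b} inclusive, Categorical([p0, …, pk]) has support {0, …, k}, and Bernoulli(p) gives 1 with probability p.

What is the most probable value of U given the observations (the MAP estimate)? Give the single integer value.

Enumerate traces; 6 have nonzero weight after conditioning:
  (Y=1, X=0, W=0, U=1, Z=2) weight 1/96
  (Y=1, X=0, W=1, U=0, Z=2) weight 1/288
  (Y=2, X=0, W=0, U=1, Z=2) weight 1/96
  (Y=2, X=0, W=1, U=0, Z=2) weight 1/288
  (Y=3, X=0, W=0, U=1, Z=2) weight 1/96
  (Y=3, X=0, W=1, U=0, Z=2) weight 1/288
Group by U:
  weight(U=0) = 1/96
  weight(U=1) = 1/32
Total weight = 1/96 + 1/32 = 1/24
P(U=0 | obs) = 1/96 / 1/24 = 1/4
P(U=1 | obs) = 1/32 / 1/24 = 3/4
argmax = 1

argmax_v P(U = v | obs) = 1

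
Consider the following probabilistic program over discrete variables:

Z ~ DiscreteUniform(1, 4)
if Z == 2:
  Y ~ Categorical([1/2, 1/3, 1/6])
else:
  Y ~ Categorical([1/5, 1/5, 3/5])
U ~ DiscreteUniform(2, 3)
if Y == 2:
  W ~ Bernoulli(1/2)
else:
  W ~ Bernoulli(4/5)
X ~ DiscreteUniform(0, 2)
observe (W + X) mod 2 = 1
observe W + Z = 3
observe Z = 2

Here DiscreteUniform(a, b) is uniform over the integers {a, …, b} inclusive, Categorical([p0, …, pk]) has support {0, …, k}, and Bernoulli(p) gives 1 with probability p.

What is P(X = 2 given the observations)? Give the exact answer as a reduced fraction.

P(X = 2 | obs) = 1/2

Enumerate traces; 12 have nonzero weight after conditioning:
  (Z=2, Y=0, U=2, W=1, X=0) weight 1/60
  (Z=2, Y=0, U=2, W=1, X=2) weight 1/60
  (Z=2, Y=0, U=3, W=1, X=0) weight 1/60
  (Z=2, Y=0, U=3, W=1, X=2) weight 1/60
  (Z=2, Y=1, U=2, W=1, X=0) weight 1/90
  (Z=2, Y=1, U=2, W=1, X=2) weight 1/90
  (Z=2, Y=1, U=3, W=1, X=0) weight 1/90
  (Z=2, Y=1, U=3, W=1, X=2) weight 1/90
  … 4 more
Group by X:
  weight(X=0) = 1/16
  weight(X=2) = 1/16
Total weight = 1/16 + 1/16 = 1/8
P(X=0 | obs) = 1/16 / 1/8 = 1/2
P(X=2 | obs) = 1/16 / 1/8 = 1/2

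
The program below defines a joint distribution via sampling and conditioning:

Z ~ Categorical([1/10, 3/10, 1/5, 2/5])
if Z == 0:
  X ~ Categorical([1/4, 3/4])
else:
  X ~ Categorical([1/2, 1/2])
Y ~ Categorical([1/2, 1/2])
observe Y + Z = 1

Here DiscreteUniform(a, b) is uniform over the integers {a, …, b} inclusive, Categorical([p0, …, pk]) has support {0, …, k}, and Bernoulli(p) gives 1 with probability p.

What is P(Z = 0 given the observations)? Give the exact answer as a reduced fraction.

Enumerate traces; 4 have nonzero weight after conditioning:
  (Z=0, X=0, Y=1) weight 1/80
  (Z=0, X=1, Y=1) weight 3/80
  (Z=1, X=0, Y=0) weight 3/40
  (Z=1, X=1, Y=0) weight 3/40
Group by Z:
  weight(Z=0) = 1/20
  weight(Z=1) = 3/20
Total weight = 1/20 + 3/20 = 1/5
P(Z=0 | obs) = 1/20 / 1/5 = 1/4
P(Z=1 | obs) = 3/20 / 1/5 = 3/4

P(Z = 0 | obs) = 1/4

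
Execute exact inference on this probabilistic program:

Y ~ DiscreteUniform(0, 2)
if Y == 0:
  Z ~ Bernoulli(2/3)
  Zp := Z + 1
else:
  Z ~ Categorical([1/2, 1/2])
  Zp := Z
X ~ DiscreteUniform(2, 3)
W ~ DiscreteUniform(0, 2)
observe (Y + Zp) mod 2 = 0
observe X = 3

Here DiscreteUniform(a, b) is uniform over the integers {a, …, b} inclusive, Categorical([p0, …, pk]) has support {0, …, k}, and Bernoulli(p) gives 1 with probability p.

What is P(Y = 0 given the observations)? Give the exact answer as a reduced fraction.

Enumerate traces; 9 have nonzero weight after conditioning:
  (Y=0, Z=1, X=3, W=0) weight 1/27
  (Y=0, Z=1, X=3, W=1) weight 1/27
  (Y=0, Z=1, X=3, W=2) weight 1/27
  (Y=1, Z=1, X=3, W=0) weight 1/36
  (Y=1, Z=1, X=3, W=1) weight 1/36
  (Y=1, Z=1, X=3, W=2) weight 1/36
  (Y=2, Z=0, X=3, W=0) weight 1/36
  (Y=2, Z=0, X=3, W=1) weight 1/36
  … 1 more
Group by Y:
  weight(Y=0) = 1/9
  weight(Y=1) = 1/12
  weight(Y=2) = 1/12
Total weight = 1/9 + 1/12 + 1/12 = 5/18
P(Y=0 | obs) = 1/9 / 5/18 = 2/5
P(Y=1 | obs) = 1/12 / 5/18 = 3/10
P(Y=2 | obs) = 1/12 / 5/18 = 3/10

P(Y = 0 | obs) = 2/5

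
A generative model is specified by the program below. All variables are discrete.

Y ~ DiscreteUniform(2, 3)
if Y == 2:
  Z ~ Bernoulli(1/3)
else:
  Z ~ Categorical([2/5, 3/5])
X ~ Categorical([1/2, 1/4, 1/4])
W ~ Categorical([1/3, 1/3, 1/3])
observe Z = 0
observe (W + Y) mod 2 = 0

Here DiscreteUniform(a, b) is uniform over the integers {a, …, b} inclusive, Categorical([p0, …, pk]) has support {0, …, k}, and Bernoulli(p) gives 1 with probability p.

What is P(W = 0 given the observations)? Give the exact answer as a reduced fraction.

Enumerate traces; 9 have nonzero weight after conditioning:
  (Y=2, Z=0, X=0, W=0) weight 1/18
  (Y=2, Z=0, X=0, W=2) weight 1/18
  (Y=2, Z=0, X=1, W=0) weight 1/36
  (Y=2, Z=0, X=1, W=2) weight 1/36
  (Y=2, Z=0, X=2, W=0) weight 1/36
  (Y=2, Z=0, X=2, W=2) weight 1/36
  (Y=3, Z=0, X=0, W=1) weight 1/30
  (Y=3, Z=0, X=1, W=1) weight 1/60
  … 1 more
Group by W:
  weight(W=0) = 1/9
  weight(W=1) = 1/15
  weight(W=2) = 1/9
Total weight = 1/9 + 1/15 + 1/9 = 13/45
P(W=0 | obs) = 1/9 / 13/45 = 5/13
P(W=1 | obs) = 1/15 / 13/45 = 3/13
P(W=2 | obs) = 1/9 / 13/45 = 5/13

P(W = 0 | obs) = 5/13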